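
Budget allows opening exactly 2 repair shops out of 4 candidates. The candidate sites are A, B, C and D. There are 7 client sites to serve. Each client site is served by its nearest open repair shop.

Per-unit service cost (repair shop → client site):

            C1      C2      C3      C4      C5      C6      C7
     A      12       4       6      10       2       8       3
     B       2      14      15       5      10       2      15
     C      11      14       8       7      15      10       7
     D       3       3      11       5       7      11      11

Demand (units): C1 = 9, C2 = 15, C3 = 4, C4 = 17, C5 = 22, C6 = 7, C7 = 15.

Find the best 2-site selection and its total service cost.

Choose A and B; total service cost 290.

With exactly 2 open, each client site uses its cheapest among the chosen.
{A, B}: C1→B 2·9=18, C2→A 4·15=60, C3→A 6·4=24, C4→B 5·17=85, C5→A 2·22=44, C6→B 2·7=14, C7→A 3·15=45. Service cost 290.
{A, D}: service cost 326
{A, C}: service cost 447
Among all 6 size-2 choices, {A, B} is lowest.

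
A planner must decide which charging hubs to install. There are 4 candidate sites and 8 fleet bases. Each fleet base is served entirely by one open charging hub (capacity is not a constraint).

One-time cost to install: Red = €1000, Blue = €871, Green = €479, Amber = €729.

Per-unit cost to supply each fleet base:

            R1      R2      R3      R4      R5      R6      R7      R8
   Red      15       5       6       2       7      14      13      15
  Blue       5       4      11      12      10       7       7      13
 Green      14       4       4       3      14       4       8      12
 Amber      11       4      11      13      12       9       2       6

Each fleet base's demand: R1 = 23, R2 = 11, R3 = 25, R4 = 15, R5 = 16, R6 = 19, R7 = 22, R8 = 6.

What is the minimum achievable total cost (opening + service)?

For any fixed open set, each fleet base goes to its cheapest open site; total = fixed + service.
{Green}: R1→Green 14·23=322, R2→Green 4·11=44, R3→Green 4·25=100, R4→Green 3·15=45, R5→Green 14·16=224, R6→Green 4·19=76, R7→Green 8·22=176, R8→Green 12·6=72. Service 1059; fixed 479; total 1538.
{Amber}: R1→Amber 11·23=253, R2→Amber 4·11=44, R3→Amber 11·25=275, R4→Amber 13·15=195, R5→Amber 12·16=192, R6→Amber 9·19=171, R7→Amber 2·22=44, R8→Amber 6·6=36. Service 1210; fixed 729; total 1939.
{Green, Amber}: service 790 + fixed 1208 = 1998
{Red, Blue, Green, Amber}: service 557 + fixed 3079 = 3636
(All 15 nonempty subsets were checked; Green only is lowest.)

Minimum total cost: 1538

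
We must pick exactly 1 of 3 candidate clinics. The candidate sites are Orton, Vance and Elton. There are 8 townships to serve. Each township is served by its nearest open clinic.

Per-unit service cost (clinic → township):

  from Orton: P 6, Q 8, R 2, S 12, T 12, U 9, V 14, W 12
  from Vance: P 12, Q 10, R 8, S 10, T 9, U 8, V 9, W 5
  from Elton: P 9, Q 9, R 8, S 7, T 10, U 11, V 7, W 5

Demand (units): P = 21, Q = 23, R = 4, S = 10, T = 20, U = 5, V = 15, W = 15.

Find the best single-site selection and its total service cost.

With exactly 1 open, each township uses its cheapest among the chosen.
{Elton}: P→Elton 9·21=189, Q→Elton 9·23=207, R→Elton 8·4=32, S→Elton 7·10=70, T→Elton 10·20=200, U→Elton 11·5=55, V→Elton 7·15=105, W→Elton 5·15=75. Service cost 933.
{Vance}: service cost 1044
{Orton}: service cost 1113
Among all 3 size-1 choices, {Elton} is lowest.

Choose Elton only; total service cost 933.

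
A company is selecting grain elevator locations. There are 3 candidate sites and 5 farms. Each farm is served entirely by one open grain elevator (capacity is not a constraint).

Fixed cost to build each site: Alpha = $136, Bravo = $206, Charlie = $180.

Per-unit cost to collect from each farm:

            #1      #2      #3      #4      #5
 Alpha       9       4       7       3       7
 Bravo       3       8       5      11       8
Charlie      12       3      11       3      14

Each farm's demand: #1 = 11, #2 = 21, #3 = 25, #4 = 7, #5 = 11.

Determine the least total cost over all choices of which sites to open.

Minimum total cost: 592

For any fixed open set, each farm goes to its cheapest open site; total = fixed + service.
{Alpha}: #1→Alpha 9·11=99, #2→Alpha 4·21=84, #3→Alpha 7·25=175, #4→Alpha 3·7=21, #5→Alpha 7·11=77. Service 456; fixed 136; total 592.
{Alpha, Bravo}: service 340 + fixed 342 = 682
{Bravo}: service 491 + fixed 206 = 697
{Alpha, Bravo, Charlie}: service 319 + fixed 522 = 841
(All 7 nonempty subsets were checked; Alpha only is lowest.)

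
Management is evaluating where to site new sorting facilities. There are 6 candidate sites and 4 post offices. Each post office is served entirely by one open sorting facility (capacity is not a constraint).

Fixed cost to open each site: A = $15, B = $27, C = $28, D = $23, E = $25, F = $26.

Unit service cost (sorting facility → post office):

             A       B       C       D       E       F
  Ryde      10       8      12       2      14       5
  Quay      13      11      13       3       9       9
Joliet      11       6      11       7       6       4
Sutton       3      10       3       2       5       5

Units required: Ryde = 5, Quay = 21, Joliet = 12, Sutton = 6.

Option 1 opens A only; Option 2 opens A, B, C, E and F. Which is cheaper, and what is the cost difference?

Option 1: {A}: Ryde→A 10·5=50, Quay→A 13·21=273, Joliet→A 11·12=132, Sutton→A 3·6=18. Service 473; fixed 15; total 488.
Option 2: {A, B, C, E, F}: Ryde→F 5·5=25, Quay→E 9·21=189, Joliet→F 4·12=48, Sutton→A 3·6=18. Service 280; fixed 121; total 401.
Difference: |488 − 401| = 87.

Option 2 is cheaper by 87.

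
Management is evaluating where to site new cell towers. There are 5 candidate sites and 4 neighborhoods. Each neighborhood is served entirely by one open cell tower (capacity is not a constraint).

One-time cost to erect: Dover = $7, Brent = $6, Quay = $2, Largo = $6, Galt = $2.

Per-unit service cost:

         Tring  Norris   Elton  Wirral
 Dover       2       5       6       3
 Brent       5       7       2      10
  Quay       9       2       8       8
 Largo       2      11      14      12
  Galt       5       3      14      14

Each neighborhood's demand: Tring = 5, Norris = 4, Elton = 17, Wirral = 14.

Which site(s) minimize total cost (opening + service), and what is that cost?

Open Dover, Brent and Quay; minimum total cost 109.

For any fixed open set, each neighborhood goes to its cheapest open site; total = fixed + service.
{Dover, Brent, Quay}: Tring→Dover 2·5=10, Norris→Quay 2·4=8, Elton→Brent 2·17=34, Wirral→Dover 3·14=42. Service 94; fixed 15; total 109.
{Dover, Brent, Quay, Galt}: Tring→Dover 2·5=10, Norris→Quay 2·4=8, Elton→Brent 2·17=34, Wirral→Dover 3·14=42. Service 94; fixed 17; total 111.
{Dover, Brent, Galt}: Tring→Dover 2·5=10, Norris→Galt 3·4=12, Elton→Brent 2·17=34, Wirral→Dover 3·14=42. Service 98; fixed 15; total 113.
{Dover, Brent, Quay, Largo, Galt}: service 94 + fixed 23 = 117
No other subset beats 109.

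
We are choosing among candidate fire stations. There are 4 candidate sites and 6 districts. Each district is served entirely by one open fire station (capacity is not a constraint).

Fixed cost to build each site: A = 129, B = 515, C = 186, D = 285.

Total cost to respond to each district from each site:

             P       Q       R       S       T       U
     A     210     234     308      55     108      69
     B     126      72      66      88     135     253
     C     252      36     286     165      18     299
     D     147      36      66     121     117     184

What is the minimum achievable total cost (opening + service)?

For any fixed open set, each district goes to its cheapest open site; total = fixed + service.
{A, D}: P→D 147, Q→D 36, R→D 66, S→A 55, T→A 108, U→A 69. Service 481; fixed 414; total 895.
{D}: service 671 + fixed 285 = 956
{A, C}: service 674 + fixed 315 = 989
{A, B, C, D}: P→B 126, Q→C 36, R→B 66, S→A 55, T→C 18, U→A 69. Service 370; fixed 1115; total 1485.
No other subset beats 895.

Minimum total cost: 895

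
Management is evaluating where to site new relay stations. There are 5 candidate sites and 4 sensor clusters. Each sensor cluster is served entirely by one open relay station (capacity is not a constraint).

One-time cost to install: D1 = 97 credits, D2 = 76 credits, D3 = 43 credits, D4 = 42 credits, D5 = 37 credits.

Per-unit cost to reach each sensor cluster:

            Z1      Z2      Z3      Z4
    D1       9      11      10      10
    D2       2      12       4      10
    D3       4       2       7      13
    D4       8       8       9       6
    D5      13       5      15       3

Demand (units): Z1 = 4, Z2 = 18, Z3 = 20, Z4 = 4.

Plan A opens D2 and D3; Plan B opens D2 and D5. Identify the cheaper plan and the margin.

Plan A is cheaper by 20.

Plan A: {D2, D3}: Z1→D2 2·4=8, Z2→D3 2·18=36, Z3→D2 4·20=80, Z4→D2 10·4=40. Service 164; fixed 119; total 283.
Plan B: {D2, D5}: Z1→D2 2·4=8, Z2→D5 5·18=90, Z3→D2 4·20=80, Z4→D5 3·4=12. Service 190; fixed 113; total 303.
Difference: |283 − 303| = 20.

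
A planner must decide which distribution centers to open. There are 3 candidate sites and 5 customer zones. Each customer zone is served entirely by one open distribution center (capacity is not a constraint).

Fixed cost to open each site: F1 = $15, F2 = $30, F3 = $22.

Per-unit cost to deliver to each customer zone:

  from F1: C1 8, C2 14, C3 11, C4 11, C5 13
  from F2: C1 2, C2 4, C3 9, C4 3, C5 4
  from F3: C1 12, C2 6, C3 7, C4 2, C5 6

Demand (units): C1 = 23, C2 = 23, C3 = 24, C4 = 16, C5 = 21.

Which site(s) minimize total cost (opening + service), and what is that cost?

For any fixed open set, each customer zone goes to its cheapest open site; total = fixed + service.
{F2, F3}: C1→F2 2·23=46, C2→F2 4·23=92, C3→F3 7·24=168, C4→F3 2·16=32, C5→F2 4·21=84. Service 422; fixed 52; total 474.
{F1, F2, F3}: service 422 + fixed 67 = 489
{F2}: service 486 + fixed 30 = 516
{F1}: service 1219 + fixed 15 = 1234
(All 7 nonempty subsets were checked; F2 and F3 is lowest.)

Open F2 and F3; minimum total cost 474.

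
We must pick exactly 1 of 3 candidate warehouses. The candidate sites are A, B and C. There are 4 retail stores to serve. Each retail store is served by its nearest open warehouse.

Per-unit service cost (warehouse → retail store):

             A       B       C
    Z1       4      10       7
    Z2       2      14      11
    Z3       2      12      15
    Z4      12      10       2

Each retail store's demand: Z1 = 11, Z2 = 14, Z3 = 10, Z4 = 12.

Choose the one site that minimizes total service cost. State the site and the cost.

Choose A only; total service cost 236.

With exactly 1 open, each retail store uses its cheapest among the chosen.
{A}: Z1→A 4·11=44, Z2→A 2·14=28, Z3→A 2·10=20, Z4→A 12·12=144. Service cost 236.
{C}: service cost 405
{B}: service cost 546
Among all 3 size-1 choices, {A} is lowest.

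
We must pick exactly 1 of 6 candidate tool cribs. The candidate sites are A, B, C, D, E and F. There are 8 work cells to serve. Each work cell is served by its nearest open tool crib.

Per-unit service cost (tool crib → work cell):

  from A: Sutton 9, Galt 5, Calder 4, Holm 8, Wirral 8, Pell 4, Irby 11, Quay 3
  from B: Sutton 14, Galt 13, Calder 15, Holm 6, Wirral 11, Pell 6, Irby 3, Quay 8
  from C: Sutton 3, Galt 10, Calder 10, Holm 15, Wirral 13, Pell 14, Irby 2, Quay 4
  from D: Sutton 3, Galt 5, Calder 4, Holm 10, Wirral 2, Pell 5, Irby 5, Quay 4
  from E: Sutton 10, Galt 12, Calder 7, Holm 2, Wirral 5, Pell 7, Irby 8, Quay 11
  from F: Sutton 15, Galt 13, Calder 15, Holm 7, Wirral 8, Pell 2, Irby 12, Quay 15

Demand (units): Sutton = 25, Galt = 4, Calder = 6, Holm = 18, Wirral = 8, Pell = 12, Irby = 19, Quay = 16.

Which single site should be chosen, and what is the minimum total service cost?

Choose D only; total service cost 534.

With exactly 1 open, each work cell uses its cheapest among the chosen.
{D}: Sutton→D 3·25=75, Galt→D 5·4=20, Calder→D 4·6=24, Holm→D 10·18=180, Wirral→D 2·8=16, Pell→D 5·12=60, Irby→D 5·19=95, Quay→D 4·16=64. Service cost 534.
{A}: service cost 782
{C}: service cost 819
Among all 6 size-1 choices, {D} is lowest.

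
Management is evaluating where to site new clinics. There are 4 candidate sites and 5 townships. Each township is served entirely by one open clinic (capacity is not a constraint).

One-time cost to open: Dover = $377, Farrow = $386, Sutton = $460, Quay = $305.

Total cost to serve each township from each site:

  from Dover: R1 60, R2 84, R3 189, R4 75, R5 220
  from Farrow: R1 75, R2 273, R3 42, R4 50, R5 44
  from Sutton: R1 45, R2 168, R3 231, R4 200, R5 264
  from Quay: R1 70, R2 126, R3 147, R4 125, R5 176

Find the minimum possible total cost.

Minimum total cost: 870

For any fixed open set, each township goes to its cheapest open site; total = fixed + service.
{Farrow}: R1→Farrow 75, R2→Farrow 273, R3→Farrow 42, R4→Farrow 50, R5→Farrow 44. Service 484; fixed 386; total 870.
{Quay}: R1→Quay 70, R2→Quay 126, R3→Quay 147, R4→Quay 125, R5→Quay 176. Service 644; fixed 305; total 949.
{Dover}: R1→Dover 60, R2→Dover 84, R3→Dover 189, R4→Dover 75, R5→Dover 220. Service 628; fixed 377; total 1005.
{Dover, Farrow, Sutton, Quay}: R1→Sutton 45, R2→Dover 84, R3→Farrow 42, R4→Farrow 50, R5→Farrow 44. Service 265; fixed 1528; total 1793.
No other subset beats 870.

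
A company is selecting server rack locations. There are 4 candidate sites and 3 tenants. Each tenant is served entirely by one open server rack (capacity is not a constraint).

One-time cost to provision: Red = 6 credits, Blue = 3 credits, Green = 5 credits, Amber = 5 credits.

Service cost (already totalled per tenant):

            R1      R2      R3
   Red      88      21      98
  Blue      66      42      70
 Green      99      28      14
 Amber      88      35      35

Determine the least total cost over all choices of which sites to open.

Minimum total cost: 115

For any fixed open set, each tenant goes to its cheapest open site; total = fixed + service.
{Red, Blue, Green}: R1→Blue 66, R2→Red 21, R3→Green 14. Service 101; fixed 14; total 115.
{Blue, Green}: service 108 + fixed 8 = 116
{Red, Blue, Green, Amber}: service 101 + fixed 19 = 120
{Blue}: service 178 + fixed 3 = 181
No other subset beats 115.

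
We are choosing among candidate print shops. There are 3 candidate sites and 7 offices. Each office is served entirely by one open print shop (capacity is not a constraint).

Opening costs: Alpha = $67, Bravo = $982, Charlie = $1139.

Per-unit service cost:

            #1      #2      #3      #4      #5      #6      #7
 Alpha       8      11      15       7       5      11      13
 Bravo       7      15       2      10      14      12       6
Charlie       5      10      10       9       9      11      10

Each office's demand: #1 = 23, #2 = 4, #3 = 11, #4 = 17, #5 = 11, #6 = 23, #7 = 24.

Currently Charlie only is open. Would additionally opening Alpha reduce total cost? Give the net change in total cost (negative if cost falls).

Current service cost with {Charlie}: 1010.
Adding Alpha: each office re-picks its cheapest; new service cost 932, saving 78.
Extra fixed cost: 67. Net change = 67 − 78 = -11.
(Totals: 2149 → 2138.)

Yes — net change −11 (cost falls by 11).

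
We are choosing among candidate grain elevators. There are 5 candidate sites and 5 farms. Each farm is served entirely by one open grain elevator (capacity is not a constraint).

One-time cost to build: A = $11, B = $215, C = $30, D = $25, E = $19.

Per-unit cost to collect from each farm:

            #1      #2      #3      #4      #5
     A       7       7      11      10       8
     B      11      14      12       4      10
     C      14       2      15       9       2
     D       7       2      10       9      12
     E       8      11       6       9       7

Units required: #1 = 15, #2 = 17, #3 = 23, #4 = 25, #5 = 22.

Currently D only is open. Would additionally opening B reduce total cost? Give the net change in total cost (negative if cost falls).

Current service cost with {D}: 858.
Adding B: each farm re-picks its cheapest; new service cost 689, saving 169.
Extra fixed cost: 215. Net change = 215 − 169 = 46.
(Totals: 883 → 929.)

No — net change +46 (cost rises by 46).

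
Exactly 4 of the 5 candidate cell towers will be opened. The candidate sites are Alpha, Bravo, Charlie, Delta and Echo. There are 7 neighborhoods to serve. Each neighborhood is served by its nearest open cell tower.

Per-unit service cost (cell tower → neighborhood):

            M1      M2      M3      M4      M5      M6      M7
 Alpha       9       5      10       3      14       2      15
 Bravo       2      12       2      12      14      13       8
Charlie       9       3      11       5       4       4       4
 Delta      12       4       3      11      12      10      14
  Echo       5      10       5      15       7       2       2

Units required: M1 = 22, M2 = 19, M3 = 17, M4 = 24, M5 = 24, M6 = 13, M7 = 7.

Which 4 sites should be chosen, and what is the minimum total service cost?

With exactly 4 open, each neighborhood uses its cheapest among the chosen.
{Alpha, Bravo, Charlie, Echo}: M1→Bravo 2·22=44, M2→Charlie 3·19=57, M3→Bravo 2·17=34, M4→Alpha 3·24=72, M5→Charlie 4·24=96, M6→Alpha 2·13=26, M7→Echo 2·7=14. Service cost 343.
{Alpha, Bravo, Charlie, Delta}: service cost 357
{Bravo, Charlie, Delta, Echo}: service cost 391
Among all 5 size-4 choices, {Alpha, Bravo, Charlie, Echo} is lowest.

Choose Alpha, Bravo, Charlie and Echo; total service cost 343.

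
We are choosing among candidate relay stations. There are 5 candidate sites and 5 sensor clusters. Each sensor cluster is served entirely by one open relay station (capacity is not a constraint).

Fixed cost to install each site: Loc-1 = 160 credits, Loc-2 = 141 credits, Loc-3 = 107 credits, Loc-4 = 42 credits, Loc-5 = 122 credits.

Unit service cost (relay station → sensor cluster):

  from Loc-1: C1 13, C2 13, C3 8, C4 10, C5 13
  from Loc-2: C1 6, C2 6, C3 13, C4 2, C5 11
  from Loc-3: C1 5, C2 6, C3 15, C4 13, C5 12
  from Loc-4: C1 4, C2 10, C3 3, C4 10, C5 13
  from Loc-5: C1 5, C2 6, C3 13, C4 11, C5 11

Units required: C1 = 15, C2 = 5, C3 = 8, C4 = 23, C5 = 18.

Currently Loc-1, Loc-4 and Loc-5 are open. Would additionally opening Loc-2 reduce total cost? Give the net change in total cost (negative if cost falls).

Current service cost with {Loc-1, Loc-4, Loc-5}: 542.
Adding Loc-2: each sensor cluster re-picks its cheapest; new service cost 358, saving 184.
Extra fixed cost: 141. Net change = 141 − 184 = -43.
(Totals: 866 → 823.)

Yes — net change −43 (cost falls by 43).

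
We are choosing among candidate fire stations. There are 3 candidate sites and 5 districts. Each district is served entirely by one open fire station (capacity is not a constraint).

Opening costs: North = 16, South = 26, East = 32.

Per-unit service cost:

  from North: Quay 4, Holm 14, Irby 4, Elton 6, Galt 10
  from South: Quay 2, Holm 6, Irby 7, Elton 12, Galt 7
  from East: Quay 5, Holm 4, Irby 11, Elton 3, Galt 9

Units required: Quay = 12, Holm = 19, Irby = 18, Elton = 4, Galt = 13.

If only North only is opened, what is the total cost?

Total cost: 556

Each district is assigned to its cheapest site among the open ones.
{North}: Quay→North 4·12=48, Holm→North 14·19=266, Irby→North 4·18=72, Elton→North 6·4=24, Galt→North 10·13=130. Service 540; fixed 16; total 556.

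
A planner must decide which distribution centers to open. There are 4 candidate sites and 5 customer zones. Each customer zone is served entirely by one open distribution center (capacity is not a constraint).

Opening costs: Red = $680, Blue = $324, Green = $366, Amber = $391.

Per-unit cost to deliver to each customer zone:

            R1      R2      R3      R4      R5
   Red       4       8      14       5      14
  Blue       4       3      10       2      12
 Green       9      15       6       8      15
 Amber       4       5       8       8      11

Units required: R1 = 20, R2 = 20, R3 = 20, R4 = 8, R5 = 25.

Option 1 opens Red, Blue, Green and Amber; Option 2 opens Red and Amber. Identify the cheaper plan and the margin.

Option 1: {Red, Blue, Green, Amber}: R1→Red 4·20=80, R2→Blue 3·20=60, R3→Green 6·20=120, R4→Blue 2·8=16, R5→Amber 11·25=275. Service 551; fixed 1761; total 2312.
Option 2: {Red, Amber}: R1→Red 4·20=80, R2→Amber 5·20=100, R3→Amber 8·20=160, R4→Red 5·8=40, R5→Amber 11·25=275. Service 655; fixed 1071; total 1726.
Difference: |2312 − 1726| = 586.

Option 2 is cheaper by 586.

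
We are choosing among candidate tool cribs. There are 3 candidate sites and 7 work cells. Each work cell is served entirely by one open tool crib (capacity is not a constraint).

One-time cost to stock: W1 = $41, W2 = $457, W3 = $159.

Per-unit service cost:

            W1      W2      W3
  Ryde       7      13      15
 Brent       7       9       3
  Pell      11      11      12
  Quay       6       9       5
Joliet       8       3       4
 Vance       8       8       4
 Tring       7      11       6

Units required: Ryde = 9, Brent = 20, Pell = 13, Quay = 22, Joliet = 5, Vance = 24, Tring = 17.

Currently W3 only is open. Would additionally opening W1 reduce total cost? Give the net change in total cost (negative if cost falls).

Yes — net change −44 (cost falls by 44).

Current service cost with {W3}: 679.
Adding W1: each work cell re-picks its cheapest; new service cost 594, saving 85.
Extra fixed cost: 41. Net change = 41 − 85 = -44.
(Totals: 838 → 794.)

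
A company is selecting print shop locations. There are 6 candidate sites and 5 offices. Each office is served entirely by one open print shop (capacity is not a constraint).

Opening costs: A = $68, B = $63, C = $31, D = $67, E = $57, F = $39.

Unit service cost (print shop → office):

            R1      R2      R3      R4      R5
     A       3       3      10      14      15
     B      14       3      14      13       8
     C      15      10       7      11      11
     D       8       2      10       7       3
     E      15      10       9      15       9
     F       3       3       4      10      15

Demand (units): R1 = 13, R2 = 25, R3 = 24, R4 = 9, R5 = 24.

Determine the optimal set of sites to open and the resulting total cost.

Open D and F; minimum total cost 426.

For any fixed open set, each office goes to its cheapest open site; total = fixed + service.
{D, F}: R1→F 3·13=39, R2→D 2·25=50, R3→F 4·24=96, R4→D 7·9=63, R5→D 3·24=72. Service 320; fixed 106; total 426.
{C, D, F}: R1→F 3·13=39, R2→D 2·25=50, R3→F 4·24=96, R4→D 7·9=63, R5→D 3·24=72. Service 320; fixed 137; total 457.
{D, E, F}: service 320 + fixed 163 = 483
{A, B, C, D, E, F}: service 320 + fixed 325 = 645
No other subset beats 426.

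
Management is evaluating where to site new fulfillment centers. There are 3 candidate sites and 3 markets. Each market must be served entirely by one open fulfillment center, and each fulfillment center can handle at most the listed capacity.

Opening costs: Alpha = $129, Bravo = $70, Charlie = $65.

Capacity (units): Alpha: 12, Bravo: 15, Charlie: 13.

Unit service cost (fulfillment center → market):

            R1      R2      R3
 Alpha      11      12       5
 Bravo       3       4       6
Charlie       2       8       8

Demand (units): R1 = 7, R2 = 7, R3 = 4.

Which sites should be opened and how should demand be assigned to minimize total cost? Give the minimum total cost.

Minimum total cost: 201

Open {Bravo, Charlie}: R1→Charlie 2·7=14, R2→Bravo 4·7=28, R3→Bravo 6·4=24.
Loads: Bravo carries 11/15, Charlie carries 7/13. Service 66; fixed 135; total 201.
Next best feasible plan costs 209.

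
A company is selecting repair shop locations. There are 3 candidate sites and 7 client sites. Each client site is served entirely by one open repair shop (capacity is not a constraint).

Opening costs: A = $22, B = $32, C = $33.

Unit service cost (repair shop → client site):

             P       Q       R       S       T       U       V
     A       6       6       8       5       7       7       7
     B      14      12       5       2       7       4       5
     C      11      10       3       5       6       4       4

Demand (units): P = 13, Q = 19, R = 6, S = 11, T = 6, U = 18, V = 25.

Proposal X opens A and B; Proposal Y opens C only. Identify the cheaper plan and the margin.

Proposal X is cheaper by 110.

Proposal X: {A, B}: P→A 6·13=78, Q→A 6·19=114, R→B 5·6=30, S→B 2·11=22, T→A 7·6=42, U→B 4·18=72, V→B 5·25=125. Service 483; fixed 54; total 537.
Proposal Y: {C}: P→C 11·13=143, Q→C 10·19=190, R→C 3·6=18, S→C 5·11=55, T→C 6·6=36, U→C 4·18=72, V→C 4·25=100. Service 614; fixed 33; total 647.
Difference: |537 − 647| = 110.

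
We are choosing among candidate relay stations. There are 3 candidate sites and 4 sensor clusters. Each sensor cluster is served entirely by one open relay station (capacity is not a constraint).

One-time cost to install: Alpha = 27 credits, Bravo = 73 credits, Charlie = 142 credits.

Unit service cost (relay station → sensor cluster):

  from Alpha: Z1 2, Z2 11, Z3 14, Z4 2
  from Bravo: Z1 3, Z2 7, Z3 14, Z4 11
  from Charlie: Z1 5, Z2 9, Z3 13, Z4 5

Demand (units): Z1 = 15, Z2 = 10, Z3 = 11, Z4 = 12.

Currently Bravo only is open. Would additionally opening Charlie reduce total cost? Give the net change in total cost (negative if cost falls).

No — net change +59 (cost rises by 59).

Current service cost with {Bravo}: 401.
Adding Charlie: each sensor cluster re-picks its cheapest; new service cost 318, saving 83.
Extra fixed cost: 142. Net change = 142 − 83 = 59.
(Totals: 474 → 533.)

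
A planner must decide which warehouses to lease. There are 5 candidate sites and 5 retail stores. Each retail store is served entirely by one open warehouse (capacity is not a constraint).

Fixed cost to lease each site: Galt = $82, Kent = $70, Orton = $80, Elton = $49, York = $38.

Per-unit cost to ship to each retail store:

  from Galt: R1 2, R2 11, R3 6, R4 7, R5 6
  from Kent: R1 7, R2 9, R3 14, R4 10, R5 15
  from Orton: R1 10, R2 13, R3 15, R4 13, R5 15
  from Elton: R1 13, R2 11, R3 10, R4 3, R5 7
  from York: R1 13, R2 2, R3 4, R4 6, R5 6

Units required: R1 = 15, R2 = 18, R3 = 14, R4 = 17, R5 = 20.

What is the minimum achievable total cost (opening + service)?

Minimum total cost: 462

For any fixed open set, each retail store goes to its cheapest open site; total = fixed + service.
{Galt, Elton, York}: R1→Galt 2·15=30, R2→York 2·18=36, R3→York 4·14=56, R4→Elton 3·17=51, R5→Galt 6·20=120. Service 293; fixed 169; total 462.
{Galt, York}: service 344 + fixed 120 = 464
{Kent, Elton, York}: R1→Kent 7·15=105, R2→York 2·18=36, R3→York 4·14=56, R4→Elton 3·17=51, R5→York 6·20=120. Service 368; fixed 157; total 525.
{Galt, Kent, Orton, Elton, York}: service 293 + fixed 319 = 612
No other subset beats 462.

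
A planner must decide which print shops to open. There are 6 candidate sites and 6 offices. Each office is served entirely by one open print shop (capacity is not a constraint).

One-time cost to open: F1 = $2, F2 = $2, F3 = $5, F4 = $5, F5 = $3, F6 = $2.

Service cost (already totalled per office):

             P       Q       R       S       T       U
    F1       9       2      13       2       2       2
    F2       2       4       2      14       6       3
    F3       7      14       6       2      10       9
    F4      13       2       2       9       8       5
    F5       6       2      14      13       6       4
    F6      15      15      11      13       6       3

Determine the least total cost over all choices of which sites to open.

Minimum total cost: 16

For any fixed open set, each office goes to its cheapest open site; total = fixed + service.
{F1, F2}: P→F2 2, Q→F1 2, R→F2 2, S→F1 2, T→F1 2, U→F1 2. Service 12; fixed 4; total 16.
{F1, F2, F6}: service 12 + fixed 6 = 18
{F1, F2, F5}: service 12 + fixed 7 = 19
{F1, F2, F3, F4, F5, F6}: service 12 + fixed 19 = 31
No other subset beats 16.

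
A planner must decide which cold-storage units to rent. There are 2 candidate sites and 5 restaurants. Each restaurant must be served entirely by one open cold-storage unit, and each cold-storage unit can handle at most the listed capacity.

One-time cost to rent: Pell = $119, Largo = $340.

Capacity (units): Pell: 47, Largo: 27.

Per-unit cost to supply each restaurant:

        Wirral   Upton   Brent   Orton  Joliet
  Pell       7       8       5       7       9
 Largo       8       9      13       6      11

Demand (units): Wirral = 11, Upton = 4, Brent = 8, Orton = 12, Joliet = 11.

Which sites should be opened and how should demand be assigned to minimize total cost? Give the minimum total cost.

Open {Pell}: Wirral→Pell 7·11=77, Upton→Pell 8·4=32, Brent→Pell 5·8=40, Orton→Pell 7·12=84, Joliet→Pell 9·11=99.
Loads: Pell carries 46/47. Service 332; fixed 119; total 451.
Next best feasible plan costs 779.

Minimum total cost: 451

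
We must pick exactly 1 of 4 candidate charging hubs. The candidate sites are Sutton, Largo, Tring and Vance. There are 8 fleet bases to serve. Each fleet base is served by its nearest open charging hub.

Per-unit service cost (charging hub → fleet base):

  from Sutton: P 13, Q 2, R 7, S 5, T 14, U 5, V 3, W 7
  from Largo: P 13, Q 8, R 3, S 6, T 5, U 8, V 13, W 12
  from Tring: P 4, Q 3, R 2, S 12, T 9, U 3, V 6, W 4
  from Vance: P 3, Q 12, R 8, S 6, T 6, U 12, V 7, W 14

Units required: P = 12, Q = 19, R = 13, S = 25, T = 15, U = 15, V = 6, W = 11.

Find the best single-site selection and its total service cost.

Choose Tring only; total service cost 691.

With exactly 1 open, each fleet base uses its cheapest among the chosen.
{Tring}: P→Tring 4·12=48, Q→Tring 3·19=57, R→Tring 2·13=26, S→Tring 12·25=300, T→Tring 9·15=135, U→Tring 3·15=45, V→Tring 6·6=36, W→Tring 4·11=44. Service cost 691.
{Sutton}: service cost 790
{Largo}: service cost 902
Among all 4 size-1 choices, {Tring} is lowest.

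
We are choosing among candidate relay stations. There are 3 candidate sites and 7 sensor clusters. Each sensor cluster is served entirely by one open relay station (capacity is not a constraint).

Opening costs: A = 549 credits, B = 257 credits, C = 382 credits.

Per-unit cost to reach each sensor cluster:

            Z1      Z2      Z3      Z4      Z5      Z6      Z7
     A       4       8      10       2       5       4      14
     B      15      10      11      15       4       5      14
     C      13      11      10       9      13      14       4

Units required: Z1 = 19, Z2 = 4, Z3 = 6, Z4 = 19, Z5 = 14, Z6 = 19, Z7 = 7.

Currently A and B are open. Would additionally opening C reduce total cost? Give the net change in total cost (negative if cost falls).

No — net change +312 (cost rises by 312).

Current service cost with {A, B}: 436.
Adding C: each sensor cluster re-picks its cheapest; new service cost 366, saving 70.
Extra fixed cost: 382. Net change = 382 − 70 = 312.
(Totals: 1242 → 1554.)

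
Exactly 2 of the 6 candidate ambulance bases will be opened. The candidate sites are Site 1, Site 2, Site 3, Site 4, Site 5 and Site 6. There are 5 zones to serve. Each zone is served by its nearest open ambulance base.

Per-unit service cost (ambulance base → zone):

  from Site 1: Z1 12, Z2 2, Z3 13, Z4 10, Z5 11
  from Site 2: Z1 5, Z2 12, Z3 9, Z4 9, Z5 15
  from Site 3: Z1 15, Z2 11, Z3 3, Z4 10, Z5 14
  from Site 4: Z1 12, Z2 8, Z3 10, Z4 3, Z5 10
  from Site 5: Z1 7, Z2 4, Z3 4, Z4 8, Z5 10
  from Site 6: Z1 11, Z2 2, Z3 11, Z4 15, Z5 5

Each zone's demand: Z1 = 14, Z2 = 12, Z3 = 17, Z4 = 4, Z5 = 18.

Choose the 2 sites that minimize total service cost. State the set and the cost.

Choose Site 5 and Site 6; total service cost 312.

With exactly 2 open, each zone uses its cheapest among the chosen.
{Site 5, Site 6}: Z1→Site 5 7·14=98, Z2→Site 6 2·12=24, Z3→Site 5 4·17=68, Z4→Site 5 8·4=32, Z5→Site 6 5·18=90. Service cost 312.
{Site 3, Site 6}: service cost 359
{Site 2, Site 6}: service cost 373
Among all 15 size-2 choices, {Site 5, Site 6} is lowest.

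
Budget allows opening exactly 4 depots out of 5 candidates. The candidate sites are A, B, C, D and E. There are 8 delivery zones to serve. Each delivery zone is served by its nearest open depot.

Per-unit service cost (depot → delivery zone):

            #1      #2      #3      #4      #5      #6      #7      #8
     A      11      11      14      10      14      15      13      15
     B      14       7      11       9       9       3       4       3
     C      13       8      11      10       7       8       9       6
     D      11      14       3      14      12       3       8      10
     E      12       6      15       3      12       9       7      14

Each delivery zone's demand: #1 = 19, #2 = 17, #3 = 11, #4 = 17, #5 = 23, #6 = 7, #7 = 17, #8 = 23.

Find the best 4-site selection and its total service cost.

Choose B, C, D and E; total service cost 714.

With exactly 4 open, each delivery zone uses its cheapest among the chosen.
{B, C, D, E}: #1→D 11·19=209, #2→E 6·17=102, #3→D 3·11=33, #4→E 3·17=51, #5→C 7·23=161, #6→B 3·7=21, #7→B 4·17=68, #8→B 3·23=69. Service cost 714.
{A, B, D, E}: service cost 760
{A, B, C, E}: service cost 802
Among all 5 size-4 choices, {B, C, D, E} is lowest.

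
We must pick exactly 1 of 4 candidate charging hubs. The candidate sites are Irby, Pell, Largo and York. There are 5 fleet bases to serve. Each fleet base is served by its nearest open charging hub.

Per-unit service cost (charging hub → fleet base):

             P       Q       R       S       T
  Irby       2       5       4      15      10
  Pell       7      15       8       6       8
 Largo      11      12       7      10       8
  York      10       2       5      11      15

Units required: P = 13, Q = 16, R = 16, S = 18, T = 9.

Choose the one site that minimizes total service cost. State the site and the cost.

With exactly 1 open, each fleet base uses its cheapest among the chosen.
{Irby}: P→Irby 2·13=26, Q→Irby 5·16=80, R→Irby 4·16=64, S→Irby 15·18=270, T→Irby 10·9=90. Service cost 530.
{York}: service cost 575
{Pell}: service cost 639
Among all 4 size-1 choices, {Irby} is lowest.

Choose Irby only; total service cost 530.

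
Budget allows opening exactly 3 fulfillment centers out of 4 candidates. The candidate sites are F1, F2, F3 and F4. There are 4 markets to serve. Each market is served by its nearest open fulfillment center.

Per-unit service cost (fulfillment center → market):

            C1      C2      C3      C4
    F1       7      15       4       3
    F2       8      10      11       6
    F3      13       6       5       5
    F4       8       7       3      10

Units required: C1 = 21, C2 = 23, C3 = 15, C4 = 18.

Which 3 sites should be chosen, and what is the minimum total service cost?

Choose F1, F3 and F4; total service cost 384.

With exactly 3 open, each market uses its cheapest among the chosen.
{F1, F3, F4}: C1→F1 7·21=147, C2→F3 6·23=138, C3→F4 3·15=45, C4→F1 3·18=54. Service cost 384.
{F1, F2, F3}: service cost 399
{F1, F2, F4}: service cost 407
Among all 4 size-3 choices, {F1, F3, F4} is lowest.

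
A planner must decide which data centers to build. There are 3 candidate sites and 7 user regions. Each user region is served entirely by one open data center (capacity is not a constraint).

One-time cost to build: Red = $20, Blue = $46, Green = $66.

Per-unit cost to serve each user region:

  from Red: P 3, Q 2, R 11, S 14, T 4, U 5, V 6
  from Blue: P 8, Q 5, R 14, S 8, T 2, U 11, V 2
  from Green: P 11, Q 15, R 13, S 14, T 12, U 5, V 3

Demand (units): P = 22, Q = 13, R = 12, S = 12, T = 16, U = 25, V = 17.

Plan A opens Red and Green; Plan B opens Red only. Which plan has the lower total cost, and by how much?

Plan A: {Red, Green}: P→Red 3·22=66, Q→Red 2·13=26, R→Red 11·12=132, S→Red 14·12=168, T→Red 4·16=64, U→Red 5·25=125, V→Green 3·17=51. Service 632; fixed 86; total 718.
Plan B: {Red}: P→Red 3·22=66, Q→Red 2·13=26, R→Red 11·12=132, S→Red 14·12=168, T→Red 4·16=64, U→Red 5·25=125, V→Red 6·17=102. Service 683; fixed 20; total 703.
Difference: |718 − 703| = 15.

Plan B is cheaper by 15.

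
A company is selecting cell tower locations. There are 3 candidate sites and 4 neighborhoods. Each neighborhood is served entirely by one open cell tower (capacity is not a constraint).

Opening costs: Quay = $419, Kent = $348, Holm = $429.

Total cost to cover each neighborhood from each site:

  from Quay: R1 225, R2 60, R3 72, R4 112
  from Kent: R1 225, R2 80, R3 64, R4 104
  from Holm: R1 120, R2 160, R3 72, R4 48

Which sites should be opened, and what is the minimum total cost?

Open Kent only; minimum total cost 821.

For any fixed open set, each neighborhood goes to its cheapest open site; total = fixed + service.
{Kent}: R1→Kent 225, R2→Kent 80, R3→Kent 64, R4→Kent 104. Service 473; fixed 348; total 821.
{Holm}: service 400 + fixed 429 = 829
{Quay}: R1→Quay 225, R2→Quay 60, R3→Quay 72, R4→Quay 112. Service 469; fixed 419; total 888.
{Quay, Kent, Holm}: service 292 + fixed 1196 = 1488
No other subset beats 821.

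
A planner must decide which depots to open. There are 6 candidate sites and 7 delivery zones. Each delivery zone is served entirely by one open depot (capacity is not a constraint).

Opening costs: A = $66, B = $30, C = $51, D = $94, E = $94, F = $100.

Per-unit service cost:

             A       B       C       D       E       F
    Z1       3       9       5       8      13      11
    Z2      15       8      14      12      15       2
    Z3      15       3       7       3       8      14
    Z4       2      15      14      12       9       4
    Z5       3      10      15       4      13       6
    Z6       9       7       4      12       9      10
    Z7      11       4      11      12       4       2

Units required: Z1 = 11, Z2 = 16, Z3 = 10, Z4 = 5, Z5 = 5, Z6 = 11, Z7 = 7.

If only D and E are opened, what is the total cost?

Each delivery zone is assigned to its cheapest site among the open ones.
{D, E}: Z1→D 8·11=88, Z2→D 12·16=192, Z3→D 3·10=30, Z4→E 9·5=45, Z5→D 4·5=20, Z6→E 9·11=99, Z7→E 4·7=28. Service 502; fixed 188; total 690.

Total cost: 690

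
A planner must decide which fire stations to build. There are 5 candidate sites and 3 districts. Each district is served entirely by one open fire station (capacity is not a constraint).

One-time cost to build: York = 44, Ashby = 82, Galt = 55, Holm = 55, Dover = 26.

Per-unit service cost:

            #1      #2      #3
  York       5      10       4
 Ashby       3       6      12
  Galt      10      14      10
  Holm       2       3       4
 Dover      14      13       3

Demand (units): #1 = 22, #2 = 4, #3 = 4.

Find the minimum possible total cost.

Minimum total cost: 127

For any fixed open set, each district goes to its cheapest open site; total = fixed + service.
{Holm}: #1→Holm 2·22=44, #2→Holm 3·4=12, #3→Holm 4·4=16. Service 72; fixed 55; total 127.
{Holm, Dover}: #1→Holm 2·22=44, #2→Holm 3·4=12, #3→Dover 3·4=12. Service 68; fixed 81; total 149.
{York, Holm}: service 72 + fixed 99 = 171
{York, Ashby, Galt, Holm, Dover}: service 68 + fixed 262 = 330
No other subset beats 127.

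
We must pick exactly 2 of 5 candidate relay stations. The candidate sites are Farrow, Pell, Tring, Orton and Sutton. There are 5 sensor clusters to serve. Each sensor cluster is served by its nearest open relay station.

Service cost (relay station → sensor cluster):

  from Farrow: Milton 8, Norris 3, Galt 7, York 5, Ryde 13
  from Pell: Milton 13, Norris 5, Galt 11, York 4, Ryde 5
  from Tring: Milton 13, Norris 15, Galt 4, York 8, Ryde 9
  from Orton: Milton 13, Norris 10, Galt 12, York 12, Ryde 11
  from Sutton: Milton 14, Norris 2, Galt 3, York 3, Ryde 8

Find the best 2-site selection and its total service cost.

Choose Farrow and Sutton; total service cost 24.

With exactly 2 open, each sensor cluster uses its cheapest among the chosen.
{Farrow, Sutton}: Milton→Farrow 8, Norris→Sutton 2, Galt→Sutton 3, York→Sutton 3, Ryde→Sutton 8. Service cost 24.
{Pell, Sutton}: service cost 26
{Farrow, Pell}: service cost 27
Among all 10 size-2 choices, {Farrow, Sutton} is lowest.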